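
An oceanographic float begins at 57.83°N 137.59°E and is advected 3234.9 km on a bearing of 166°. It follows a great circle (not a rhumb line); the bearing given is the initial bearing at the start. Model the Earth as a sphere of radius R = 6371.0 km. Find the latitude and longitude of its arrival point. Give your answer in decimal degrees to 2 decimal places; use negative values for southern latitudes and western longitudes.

Angular distance δ = d/R = 3234.9 / 6371 = 0.507754 rad.
Converting: φ₁ = 1.009324 rad, θ = 2.897247 rad.
sin φ₂ = sin φ₁ cos δ + cos φ₁ sin δ cos θ = (0.846472)(0.873839) + (0.532433)(0.486216)(-0.970296) = 0.488493
φ₂ = asin(0.488493) = 0.510361 rad = 29.24°.
Δλ = atan2( sin θ sin δ cos φ₁ , cos δ − sin φ₁ sin φ₂ ) = atan2(0.062628, 0.460344) = 0.135216 rad = 7.75°.
λ₂ = λ₁ + Δλ = 145.34°.

latitude 29.24°, longitude 145.34°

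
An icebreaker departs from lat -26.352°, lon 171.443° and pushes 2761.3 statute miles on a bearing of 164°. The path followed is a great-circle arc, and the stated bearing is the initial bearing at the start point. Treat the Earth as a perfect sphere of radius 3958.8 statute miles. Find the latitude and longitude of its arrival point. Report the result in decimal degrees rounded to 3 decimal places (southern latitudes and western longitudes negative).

latitude -63.314°, longitude -165.340°

Angular distance δ = d/R = 2761.3 / 3958.8 = 0.697509 rad.
With φ₁ = -26.352° = -0.459929 rad and θ = 164° = 2.862340 rad:
Destination latitude: φ₂ = arcsin( sin φ₁ cos δ + cos φ₁ sin δ cos θ ) = arcsin(-0.893481) = -63.314°.
Δλ = atan2( sin θ sin δ cos φ₁ , cos δ − sin φ₁ sin φ₂ ) = atan2(0.158647, 0.369842) = 0.405219 rad = 23.217°.
λ₂ = 171.443° + 23.217° = 194.660°, normalized to (−180°, 180°] → -165.340°.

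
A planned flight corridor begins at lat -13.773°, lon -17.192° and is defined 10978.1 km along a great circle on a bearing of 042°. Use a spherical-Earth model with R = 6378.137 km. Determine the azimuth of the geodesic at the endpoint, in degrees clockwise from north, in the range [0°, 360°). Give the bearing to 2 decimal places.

Central angle δ = d/R = 1.721208 rad.
Start latitude φ₁ = -0.240384 rad; initial bearing θ = 0.733038 rad.
Destination latitude: φ₂ = arcsin( sin φ₁ cos δ + cos φ₁ sin δ cos θ ) = arcsin(0.749302) = 48.530°.
Δλ = atan2( sin θ sin δ cos φ₁ , cos δ − sin φ₁ sin φ₂ ) = atan2(0.642553, 0.028546) = 1.526400 rad = 87.456°.
λ₂ = -17.192° + 87.456° = 70.264°.
The forward bearing on arrival equals the back-azimuth from the destination plus 180°.
Back-azimuth from P₂ (48.53°, 70.26°) to P₁ (-13.77°, -17.19°), with Δλ' = λ₁ − λ₂ = -87.46°: atan2( sin Δλ' cos φ₁ , cos φ₂ sin φ₁ − sin φ₂ cos φ₁ cos Δλ' ) = 258.92°.
Final bearing = (258.92° + 180°) mod 360° = 78.92°.

final bearing 78.92°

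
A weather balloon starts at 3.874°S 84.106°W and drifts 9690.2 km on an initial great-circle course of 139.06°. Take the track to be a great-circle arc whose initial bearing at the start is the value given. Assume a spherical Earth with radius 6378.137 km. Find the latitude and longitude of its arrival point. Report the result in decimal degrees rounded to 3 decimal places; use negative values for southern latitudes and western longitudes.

Angular distance δ = d/R = 9690.2 / 6378.137 = 1.519284 rad.
Start latitude φ₁ = -0.067614 rad; initial bearing θ = 2.427055 rad.
sin φ₂ = sin φ₁ cos δ + cos φ₁ sin δ cos θ = (-0.067563)(0.051490) + (0.997715)(0.998674)(-0.755396) = -0.756149
φ₂ = asin(-0.756149) = -0.857408 rad = -49.126°.
Δλ = atan2( sin θ sin δ cos φ₁ , cos δ − sin φ₁ sin φ₂ ) = atan2(0.652904, 0.000402) = 1.570180 rad = 89.965°.
λ₂ = -84.106° + 89.965° = 5.859°.

latitude -49.126°, longitude 5.859°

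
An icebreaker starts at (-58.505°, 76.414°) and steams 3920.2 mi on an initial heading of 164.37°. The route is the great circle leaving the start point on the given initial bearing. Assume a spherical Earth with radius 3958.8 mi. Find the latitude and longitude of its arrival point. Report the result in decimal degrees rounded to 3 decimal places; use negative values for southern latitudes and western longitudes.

latitude -62.668°, longitude -132.970°

The arc subtends δ = 3920.2/3958.8 = 0.990250 rad at the centre.
With φ₁ = -58.505° = -1.021105 rad and θ = 164.37° = 2.868798 rad:
sin φ₂ = sin φ₁ cos δ + cos φ₁ sin δ cos θ = (-0.852686)(0.548481) + (0.522424)(0.836163)(-0.963022) = -0.888360
φ₂ = asin(-0.888360) = -1.093762 rad = -62.668°.
Δλ = atan2( sin θ sin δ cos φ₁ , cos δ − sin φ₁ sin φ₂ ) = atan2(0.117693, -0.209011) = 2.628752 rad = 150.616°.
λ₂ = 76.414° + 150.616° = 227.030°, normalized to (−180°, 180°] → -132.970°.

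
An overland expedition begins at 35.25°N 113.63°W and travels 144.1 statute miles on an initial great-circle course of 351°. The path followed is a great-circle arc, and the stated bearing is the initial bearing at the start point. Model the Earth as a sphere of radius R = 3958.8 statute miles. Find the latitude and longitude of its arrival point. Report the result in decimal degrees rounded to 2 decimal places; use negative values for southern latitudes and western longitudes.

latitude 37.31°, longitude -114.04°

Central angle δ = d/R = 0.036400 rad.
Start latitude φ₁ = 0.615229 rad; initial bearing θ = 6.126106 rad.
Applying the spherical law of cosines for sides, sin φ₂ = sin φ₁ cos δ + cos φ₁ sin δ cos θ = 0.606116, so φ₂ = 37.31°.
Then Δλ = atan2(-0.004649, 0.649521) = -0.007158 rad, from sin θ sin δ cos φ₁ over cos δ − sin φ₁ sin φ₂.
λ₂ = -113.63° + -0.41° = -114.04°.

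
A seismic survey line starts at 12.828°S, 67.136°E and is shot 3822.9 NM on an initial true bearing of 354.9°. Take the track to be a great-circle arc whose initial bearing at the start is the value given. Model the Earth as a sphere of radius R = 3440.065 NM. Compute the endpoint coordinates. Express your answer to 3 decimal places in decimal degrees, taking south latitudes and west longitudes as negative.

Central angle δ = d/R = 1.111287 rad.
Start latitude φ₁ = -0.223891 rad; initial bearing θ = 6.194174 rad.
Applying the spherical law of cosines for sides, sin φ₂ = sin φ₁ cos δ + cos φ₁ sin δ cos θ = 0.771971, so φ₂ = 50.531°.
Δλ = atan2( sin θ sin δ cos φ₁ , cos δ − sin φ₁ sin φ₂ ) = atan2(-0.077685, 0.614905) = -0.125670 rad = -7.200°.
λ₂ = 67.136° + -7.200° = 59.936°.

latitude 50.531°, longitude 59.936°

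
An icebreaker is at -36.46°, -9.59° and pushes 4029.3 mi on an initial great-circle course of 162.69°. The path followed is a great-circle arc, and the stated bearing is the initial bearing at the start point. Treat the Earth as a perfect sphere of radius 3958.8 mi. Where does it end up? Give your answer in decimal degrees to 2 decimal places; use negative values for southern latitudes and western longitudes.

δ = 4029.3/3958.8 = 1.017808 rad (58.3161°).
Start latitude φ₁ = -0.636347 rad; initial bearing θ = 2.839476 rad.
Applying the spherical law of cosines for sides, sin φ₂ = sin φ₁ cos δ + cos φ₁ sin δ cos θ = -0.965530, so φ₂ = -74.91°.
For the longitude increment, Δλ = atan2( sin θ sin δ cos φ₁, cos δ − sin φ₁ sin φ₂ ) = atan2(0.203638, -0.048545) = 103.41°.
Hence λ₂ = -9.59° + 103.41° = 93.82°.

latitude -74.91°, longitude 93.82°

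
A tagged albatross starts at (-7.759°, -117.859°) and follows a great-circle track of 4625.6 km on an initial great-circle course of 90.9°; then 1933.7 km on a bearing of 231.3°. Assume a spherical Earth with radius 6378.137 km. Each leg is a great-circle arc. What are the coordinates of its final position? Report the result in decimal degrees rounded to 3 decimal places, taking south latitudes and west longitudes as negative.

latitude -16.965°, longitude -90.093°

Apply the spherical direct solution leg by leg, carrying full precision between legs.
Leg 1: from (-7.759°, -117.859°), δ = 4625.6/6378.137 = 0.725227 rad, θ = 90.9° → φ = -6.393°, λ = -75.994°.
Leg 2: from (-6.393°, -75.994°), δ = 1933.7/6378.137 = 0.303176 rad, θ = 231.3° → φ = -16.965°, λ = -90.093°.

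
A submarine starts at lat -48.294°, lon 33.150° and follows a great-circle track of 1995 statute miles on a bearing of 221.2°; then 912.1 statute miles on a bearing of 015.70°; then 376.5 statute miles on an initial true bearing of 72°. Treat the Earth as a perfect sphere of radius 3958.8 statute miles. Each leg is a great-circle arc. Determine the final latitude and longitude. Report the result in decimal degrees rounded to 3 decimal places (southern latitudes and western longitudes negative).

Apply the spherical direct solution leg by leg, carrying full precision between legs.
Leg 1: from (-48.294°, 33.150°), δ = 1995/3958.8 = 0.503941 rad, θ = 221.2° → φ = -63.571°, λ = -12.461°.
Leg 2: from (-63.571°, -12.461°), δ = 912.1/3958.8 = 0.230398 rad, θ = 15.7° → φ = -50.712°, λ = -6.861°.
Leg 3: from (-50.712°, -6.861°), δ = 376.5/3958.8 = 0.095105 rad, θ = 72° → φ = -48.754°, λ = 1.013°.

latitude -48.754°, longitude 1.013°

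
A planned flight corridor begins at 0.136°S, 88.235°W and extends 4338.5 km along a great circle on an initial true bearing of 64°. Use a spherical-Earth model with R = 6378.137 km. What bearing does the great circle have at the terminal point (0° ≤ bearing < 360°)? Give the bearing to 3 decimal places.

Central angle δ = d/R = 0.680214 rad.
Start latitude φ₁ = -0.002374 rad; initial bearing θ = 1.117011 rad.
sin φ₂ = sin φ₁ cos δ + cos φ₁ sin δ cos θ = (-0.002374)(0.777438) + (0.999997)(0.628960)(0.438371) = 0.273872
φ₂ = asin(0.273872) = 0.277416 rad = 15.895°.
Then Δλ = atan2(0.565304, 0.778088) = 0.628310 rad, from sin θ sin δ cos φ₁ over cos δ − sin φ₁ sin φ₂.
λ₂ = λ₁ + Δλ = -52.236°.
The forward bearing on arrival equals the back-azimuth from the destination plus 180°.
Back-azimuth from P₂ (15.895°, -52.236°) to P₁ (-0.136°, -88.235°), with Δλ' = λ₁ − λ₂ = -35.999°: atan2( sin Δλ' cos φ₁ , cos φ₂ sin φ₁ − sin φ₂ cos φ₁ cos Δλ' ) = 249.151°.
Final bearing = (249.151° + 180°) mod 360° = 69.151°.

final bearing 69.151°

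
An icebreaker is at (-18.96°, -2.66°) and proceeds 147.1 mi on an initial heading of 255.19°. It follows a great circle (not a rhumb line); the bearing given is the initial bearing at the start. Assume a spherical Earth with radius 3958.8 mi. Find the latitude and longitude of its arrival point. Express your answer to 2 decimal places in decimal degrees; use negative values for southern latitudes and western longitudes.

latitude -19.49°, longitude -4.84°

δ = 147.1/3958.8 = 0.037158 rad (2.1290°).
Start latitude φ₁ = -0.330914 rad; initial bearing θ = 4.453906 rad.
Applying the spherical law of cosines for sides, sin φ₂ = sin φ₁ cos δ + cos φ₁ sin δ cos θ = -0.333664, so φ₂ = -19.49°.
Δλ = atan2( sin θ sin δ cos φ₁ , cos δ − sin φ₁ sin φ₂ ) = atan2(-0.033966, 0.890900) = -0.038108 rad = -2.18°.
λ₂ = λ₁ + Δλ = -4.84°.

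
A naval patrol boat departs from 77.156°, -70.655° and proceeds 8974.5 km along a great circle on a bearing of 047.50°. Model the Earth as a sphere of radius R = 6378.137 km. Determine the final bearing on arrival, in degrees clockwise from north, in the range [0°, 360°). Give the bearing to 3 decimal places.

Angular distance δ = d/R = 8974.5 / 6378.137 = 1.407072 rad.
Converting: φ₁ = 1.346626 rad, θ = 0.829031 rad.
Destination latitude: φ₂ = arcsin( sin φ₁ cos δ + cos φ₁ sin δ cos θ ) = arcsin(0.307089) = 17.884°.
Then Δλ = atan2(0.161703, -0.136412) = 2.271559 rad, from sin θ sin δ cos φ₁ over cos δ − sin φ₁ sin φ₂.
λ₂ = -70.655° + 130.151° = 59.496°.
The forward bearing on arrival equals the back-azimuth from the destination plus 180°.
Back-azimuth from P₂ (17.884°, 59.496°) to P₁ (77.156°, -70.655°), with Δλ' = λ₁ − λ₂ = -130.151°: atan2( sin Δλ' cos φ₁ , cos φ₂ sin φ₁ − sin φ₂ cos φ₁ cos Δλ' ) = 350.083°.
Final bearing = (350.083° + 180°) mod 360° = 170.083°.

final bearing 170.083°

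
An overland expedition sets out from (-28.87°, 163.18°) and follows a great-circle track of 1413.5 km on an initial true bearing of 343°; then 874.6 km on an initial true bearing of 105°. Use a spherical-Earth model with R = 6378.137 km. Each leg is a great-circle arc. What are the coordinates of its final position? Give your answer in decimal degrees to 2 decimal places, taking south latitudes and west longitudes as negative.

latitude -18.55°, longitude 167.34°

Apply the spherical direct solution leg by leg, carrying full precision between legs.
Leg 1: from (-28.87°, 163.18°), δ = 1413.5/6378.137 = 0.221616 rad, θ = 343° → φ = -16.67°, λ = 159.33°.
Leg 2: from (-16.67°, 159.33°), δ = 874.6/6378.137 = 0.137125 rad, θ = 105° → φ = -18.55°, λ = 167.34°.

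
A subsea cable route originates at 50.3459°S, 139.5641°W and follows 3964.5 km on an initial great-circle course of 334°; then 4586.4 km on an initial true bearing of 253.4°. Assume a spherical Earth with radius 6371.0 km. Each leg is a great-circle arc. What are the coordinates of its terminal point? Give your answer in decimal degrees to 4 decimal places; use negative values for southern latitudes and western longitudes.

Apply the spherical direct solution leg by leg, carrying full precision between legs.
Leg 1: from (-50.3459°, -139.5641°), δ = 3964.5/6371 = 0.622273 rad, θ = 334° → φ = -16.9342°, λ = -155.0559°.
Leg 2: from (-16.9342°, -155.0559°), δ = 4586.4/6371 = 0.719887 rad, θ = 253.4° → φ = -23.5275°, λ = 161.3845°.

latitude -23.5275°, longitude 161.3845°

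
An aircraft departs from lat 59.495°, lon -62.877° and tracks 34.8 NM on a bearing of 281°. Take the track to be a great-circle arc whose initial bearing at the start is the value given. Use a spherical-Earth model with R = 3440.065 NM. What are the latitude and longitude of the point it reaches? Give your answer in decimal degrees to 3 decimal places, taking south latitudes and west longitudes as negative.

latitude 59.601°, longitude -64.001°

Central angle δ = d/R = 0.010116 rad.
Converting: φ₁ = 1.038384 rad, θ = 4.904375 rad.
Applying the spherical law of cosines for sides, sin φ₂ = sin φ₁ cos δ + cos φ₁ sin δ cos θ = 0.862521, so φ₂ = 59.601°.
Then Δλ = atan2(-0.005041, 0.256814) = -0.019625 rad, from sin θ sin δ cos φ₁ over cos δ − sin φ₁ sin φ₂.
λ₂ = -62.877° + -1.124° = -64.001°.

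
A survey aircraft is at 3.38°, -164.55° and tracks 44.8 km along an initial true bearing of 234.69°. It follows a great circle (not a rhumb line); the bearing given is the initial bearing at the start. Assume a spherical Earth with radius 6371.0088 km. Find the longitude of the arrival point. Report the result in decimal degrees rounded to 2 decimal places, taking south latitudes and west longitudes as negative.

longitude -164.88°

The arc subtends δ = 44.8/6371.0088 = 0.007032 rad at the centre.
Converting: φ₁ = 0.058992 rad, θ = 4.096113 rad.
Applying the spherical law of cosines for sides, sin φ₂ = sin φ₁ cos δ + cos φ₁ sin δ cos θ = 0.054899, so φ₂ = 3.15°.
Then Δλ = atan2(-0.005728, 0.996739) = -0.005747 rad, from sin θ sin δ cos φ₁ over cos δ − sin φ₁ sin φ₂.
λ₂ = λ₁ + Δλ = -164.88°.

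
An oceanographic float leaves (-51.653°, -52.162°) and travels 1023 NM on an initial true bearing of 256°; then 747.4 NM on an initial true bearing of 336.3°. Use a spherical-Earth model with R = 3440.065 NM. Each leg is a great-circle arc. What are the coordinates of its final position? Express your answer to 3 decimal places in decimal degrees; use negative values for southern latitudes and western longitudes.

latitude -40.929°, longitude -86.620°

Apply the spherical direct solution leg by leg, carrying full precision between legs.
Leg 1: from (-51.653°, -52.162°), δ = 1023/3440.065 = 0.297378 rad, θ = 256° → φ = -52.544°, λ = -80.034°.
Leg 2: from (-52.544°, -80.034°), δ = 747.4/3440.065 = 0.217263 rad, θ = 336.3° → φ = -40.929°, λ = -86.620°.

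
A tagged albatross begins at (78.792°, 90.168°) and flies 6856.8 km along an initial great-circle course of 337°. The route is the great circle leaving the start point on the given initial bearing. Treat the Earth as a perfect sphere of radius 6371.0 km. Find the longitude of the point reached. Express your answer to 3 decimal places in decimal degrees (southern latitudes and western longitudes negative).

longitude -63.748°

Angular distance δ = d/R = 6856.8 / 6371 = 1.076252 rad.
Converting: φ₁ = 1.375180 rad, θ = 5.881760 rad.
Applying the spherical law of cosines for sides, sin φ₂ = sin φ₁ cos δ + cos φ₁ sin δ cos θ = 0.623061, so φ₂ = 38.540°.
For the longitude increment, Δλ = atan2( sin θ sin δ cos φ₁, cos δ − sin φ₁ sin φ₂ ) = atan2(-0.066847, -0.136547) = -153.916°.
λ₂ = λ₁ + Δλ = -63.748°.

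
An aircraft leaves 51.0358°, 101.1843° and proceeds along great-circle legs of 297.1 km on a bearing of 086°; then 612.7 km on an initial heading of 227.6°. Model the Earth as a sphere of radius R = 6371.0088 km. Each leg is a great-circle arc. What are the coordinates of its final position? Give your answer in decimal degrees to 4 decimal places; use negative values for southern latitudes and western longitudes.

Apply the spherical direct solution leg by leg, carrying full precision between legs.
Leg 1: from (51.0358°, 101.1843°), δ = 297.1/6371.0088 = 0.046633 rad, θ = 86° → φ = 51.1452°, λ = 105.4353°.
Leg 2: from (51.1452°, 105.4353°), δ = 612.7/6371.0088 = 0.096170 rad, θ = 227.6° → φ = 47.2667°, λ = 99.4373°.

latitude 47.2667°, longitude 99.4373°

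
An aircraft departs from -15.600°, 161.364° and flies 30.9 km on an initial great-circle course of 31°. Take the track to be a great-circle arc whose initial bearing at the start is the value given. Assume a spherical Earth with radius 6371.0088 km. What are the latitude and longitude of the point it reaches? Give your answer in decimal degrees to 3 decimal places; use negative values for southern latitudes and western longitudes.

Angular distance δ = d/R = 30.9 / 6371.0088 = 0.004850 rad.
With φ₁ = -15.600° = -0.272271 rad and θ = 31° = 0.541052 rad:
sin φ₂ = sin φ₁ cos δ + cos φ₁ sin δ cos θ = (-0.268920)(0.999988) + (0.963163)(0.004850)(0.857167) = -0.264912
φ₂ = asin(-0.264912) = -0.268113 rad = -15.362°.
Then Δλ = atan2(0.002406, 0.928748) = 0.002591 rad, from sin θ sin δ cos φ₁ over cos δ − sin φ₁ sin φ₂.
Hence λ₂ = 161.364° + 0.148° = 161.512°.

latitude -15.362°, longitude 161.512°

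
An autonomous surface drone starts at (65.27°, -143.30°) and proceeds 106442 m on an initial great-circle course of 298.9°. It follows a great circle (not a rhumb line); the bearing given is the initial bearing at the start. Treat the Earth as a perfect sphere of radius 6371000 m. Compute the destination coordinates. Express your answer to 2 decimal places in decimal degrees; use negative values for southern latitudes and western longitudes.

latitude 65.72°, longitude -145.34°

Angular distance δ = d/R = 106442 / 6371000 = 0.016707 rad.
Start latitude φ₁ = 1.139176 rad; initial bearing θ = 5.216789 rad.
Destination latitude: φ₂ = arcsin( sin φ₁ cos δ + cos φ₁ sin δ cos θ ) = arcsin(0.911540) = 65.72°.
Then Δλ = atan2(-0.006119, 0.171918) = -0.035575 rad, from sin θ sin δ cos φ₁ over cos δ − sin φ₁ sin φ₂.
λ₂ = λ₁ + Δλ = -145.34°.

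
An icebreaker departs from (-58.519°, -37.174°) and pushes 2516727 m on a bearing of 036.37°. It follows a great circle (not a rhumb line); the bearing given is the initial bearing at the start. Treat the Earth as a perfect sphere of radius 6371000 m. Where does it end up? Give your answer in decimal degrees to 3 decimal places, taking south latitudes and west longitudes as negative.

δ = 2516727/6371000 = 0.395029 rad (22.6335°).
Start latitude φ₁ = -1.021349 rad; initial bearing θ = 0.634776 rad.
Destination latitude: φ₂ = arcsin( sin φ₁ cos δ + cos φ₁ sin δ cos θ ) = arcsin(-0.625315) = -38.705°.
Δλ = atan2( sin θ sin δ cos φ₁ , cos δ − sin φ₁ sin φ₂ ) = atan2(0.119173, 0.389708) = 0.296769 rad = 17.004°.
Hence λ₂ = -37.174° + 17.004° = -20.170°.

latitude -38.705°, longitude -20.170°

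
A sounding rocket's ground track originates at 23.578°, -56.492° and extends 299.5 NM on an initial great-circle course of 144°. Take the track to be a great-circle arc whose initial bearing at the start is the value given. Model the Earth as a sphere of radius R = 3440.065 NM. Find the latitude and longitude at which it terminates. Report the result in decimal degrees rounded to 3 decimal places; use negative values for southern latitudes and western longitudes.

latitude 19.512°, longitude -53.384°

Central angle δ = d/R = 0.087062 rad.
Start latitude φ₁ = 0.411514 rad; initial bearing θ = 2.513274 rad.
Destination latitude: φ₂ = arcsin( sin φ₁ cos δ + cos φ₁ sin δ cos θ ) = arcsin(0.334009) = 19.512°.
Δλ = atan2( sin θ sin δ cos φ₁ , cos δ − sin φ₁ sin φ₂ ) = atan2(0.046843, 0.862610) = 0.054250 rad = 3.108°.
Hence λ₂ = -56.492° + 3.108° = -53.384°.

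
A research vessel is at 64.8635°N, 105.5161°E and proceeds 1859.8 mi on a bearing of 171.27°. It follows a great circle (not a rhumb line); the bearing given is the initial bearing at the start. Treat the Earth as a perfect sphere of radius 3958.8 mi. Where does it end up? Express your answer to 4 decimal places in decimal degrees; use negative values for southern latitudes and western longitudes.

latitude 38.1086°, longitude 110.5257°

The arc subtends δ = 1859.8/3958.8 = 0.469789 rad at the centre.
With φ₁ = 64.8635° = 1.132082 rad and θ = 171.27° = 2.989225 rad:
Destination latitude: φ₂ = arcsin( sin φ₁ cos δ + cos φ₁ sin δ cos θ ) = arcsin(0.617154) = 38.1086°.
For the longitude increment, Δλ = atan2( sin θ sin δ cos φ₁, cos δ − sin φ₁ sin φ₂ ) = atan2(0.029186, 0.332955) = 5.0096°.
λ₂ = 105.5161° + 5.0096° = 110.5257°.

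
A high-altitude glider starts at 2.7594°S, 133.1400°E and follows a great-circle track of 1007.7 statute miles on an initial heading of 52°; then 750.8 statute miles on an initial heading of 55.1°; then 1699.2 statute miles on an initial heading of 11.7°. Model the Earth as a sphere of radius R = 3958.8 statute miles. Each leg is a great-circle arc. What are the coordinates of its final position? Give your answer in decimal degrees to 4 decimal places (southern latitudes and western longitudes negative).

Apply the spherical direct solution leg by leg, carrying full precision between legs.
Leg 1: from (-2.7594°, 133.1400°), δ = 1007.7/3958.8 = 0.254547 rad, θ = 52° → φ = 6.2149°, λ = 144.6535°.
Leg 2: from (6.2149°, 144.6535°), δ = 750.8/3958.8 = 0.189653 rad, θ = 55.1° → φ = 12.3300°, λ = 153.7597°.
Leg 3: from (12.3300°, 153.7597°), δ = 1699.2/3958.8 = 0.429221 rad, θ = 11.7° → φ = 36.3195°, λ = 159.7720°.

latitude 36.3195°, longitude 159.7720°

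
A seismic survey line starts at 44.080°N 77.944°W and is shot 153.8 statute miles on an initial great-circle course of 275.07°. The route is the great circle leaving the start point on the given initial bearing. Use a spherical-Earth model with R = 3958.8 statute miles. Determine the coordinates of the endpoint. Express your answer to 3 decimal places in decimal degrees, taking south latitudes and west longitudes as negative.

Angular distance δ = d/R = 153.8 / 3958.8 = 0.038850 rad.
With φ₁ = 44.080° = 0.769341 rad and θ = 275.07° = 4.800877 rad:
sin φ₂ = sin φ₁ cos δ + cos φ₁ sin δ cos θ = (0.695662)(0.999245) + (0.718369)(0.038840)(0.088373) = 0.697603
φ₂ = asin(0.697603) = 0.772046 rad = 44.235°.
Then Δλ = atan2(-0.027793, 0.513950) = -0.054024 rad, from sin θ sin δ cos φ₁ over cos δ − sin φ₁ sin φ₂.
λ₂ = -77.944° + -3.095° = -81.039°.

latitude 44.235°, longitude -81.039°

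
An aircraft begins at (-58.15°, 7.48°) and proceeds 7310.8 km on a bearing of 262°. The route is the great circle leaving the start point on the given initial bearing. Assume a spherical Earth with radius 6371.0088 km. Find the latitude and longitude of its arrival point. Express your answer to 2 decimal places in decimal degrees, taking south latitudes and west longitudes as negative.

Central angle δ = d/R = 1.147511 rad.
Start latitude φ₁ = -1.014909 rad; initial bearing θ = 4.572763 rad.
Applying the spherical law of cosines for sides, sin φ₂ = sin φ₁ cos δ + cos φ₁ sin δ cos θ = -0.415871, so φ₂ = -24.57°.
For the longitude increment, Δλ = atan2( sin θ sin δ cos φ₁, cos δ − sin φ₁ sin φ₂ ) = atan2(-0.476443, 0.057504) = -83.12°.
λ₂ = λ₁ + Δλ = -75.64°.

latitude -24.57°, longitude -75.64°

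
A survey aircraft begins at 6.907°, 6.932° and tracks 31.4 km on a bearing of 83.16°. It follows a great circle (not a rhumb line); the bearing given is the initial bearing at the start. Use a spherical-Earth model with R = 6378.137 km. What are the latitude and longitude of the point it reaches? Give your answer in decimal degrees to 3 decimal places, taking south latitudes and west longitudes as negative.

latitude 6.941°, longitude 7.214°

Central angle δ = d/R = 0.004923 rad.
Converting: φ₁ = 0.120550 rad, θ = 1.451416 rad.
Applying the spherical law of cosines for sides, sin φ₂ = sin φ₁ cos δ + cos φ₁ sin δ cos θ = 0.120839, so φ₂ = 6.941°.
Then Δλ = atan2(0.004853, 0.985456) = 0.004924 rad, from sin θ sin δ cos φ₁ over cos δ − sin φ₁ sin φ₂.
λ₂ = λ₁ + Δλ = 7.214°.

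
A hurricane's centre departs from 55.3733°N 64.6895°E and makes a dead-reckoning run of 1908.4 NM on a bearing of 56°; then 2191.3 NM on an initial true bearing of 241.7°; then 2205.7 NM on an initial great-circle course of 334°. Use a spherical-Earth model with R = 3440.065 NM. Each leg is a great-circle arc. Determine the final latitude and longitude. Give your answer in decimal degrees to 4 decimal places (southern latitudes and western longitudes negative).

Apply the spherical direct solution leg by leg, carrying full precision between legs.
Leg 1: from (55.3733°, 64.6895°), δ = 1908.4/3440.065 = 0.554757 rad, θ = 56° → φ = 60.0928°, λ = 125.8326°.
Leg 2: from (60.0928°, 125.8326°), δ = 2191.3/3440.065 = 0.636994 rad, θ = 241.7° → φ = 33.7964°, λ = 86.7692°.
Leg 3: from (33.7964°, 86.7692°), δ = 2205.7/3440.065 = 0.641180 rad, θ = 334° → φ = 63.1928°, λ = 51.2197°.

latitude 63.1928°, longitude 51.2197°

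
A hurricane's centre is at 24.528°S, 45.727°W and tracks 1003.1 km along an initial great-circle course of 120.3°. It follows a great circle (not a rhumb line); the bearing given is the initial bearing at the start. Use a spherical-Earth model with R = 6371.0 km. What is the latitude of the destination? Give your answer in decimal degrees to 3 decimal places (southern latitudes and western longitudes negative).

latitude -28.814°

δ = 1003.1/6371 = 0.157448 rad (9.0211°).
Start latitude φ₁ = -0.428094 rad; initial bearing θ = 2.099631 rad.
sin φ₂ = sin φ₁ cos δ + cos φ₁ sin δ cos θ = (-0.415138)(0.987631) + (0.909759)(0.156798)(-0.504528) = -0.481973
φ₂ = asin(-0.481973) = -0.502905 rad = -28.814°.
Then Δλ = atan2(0.123162, 0.787545) = 0.155131 rad, from sin θ sin δ cos φ₁ over cos δ − sin φ₁ sin φ₂.
Hence λ₂ = -45.727° + 8.888° = -36.839°.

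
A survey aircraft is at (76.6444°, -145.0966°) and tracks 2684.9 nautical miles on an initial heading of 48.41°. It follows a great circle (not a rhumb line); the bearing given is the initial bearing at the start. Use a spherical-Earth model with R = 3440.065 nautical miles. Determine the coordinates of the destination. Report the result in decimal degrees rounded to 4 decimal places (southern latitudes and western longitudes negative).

latitude 53.0582°, longitude -26.2145°

The arc subtends δ = 2684.9/3440.065 = 0.780479 rad at the centre.
Converting: φ₁ = 1.337697 rad, θ = 0.844914 rad.
sin φ₂ = sin φ₁ cos δ + cos φ₁ sin δ cos θ = (0.972955)(0.710576) + (0.230994)(0.703620)(0.663796) = 0.799247
φ₂ = asin(0.799247) = 0.926041 rad = 53.0582°.
Δλ = atan2( sin θ sin δ cos φ₁ , cos δ − sin φ₁ sin φ₂ ) = atan2(0.121560, -0.067055) = 2.074884 rad = 118.8821°.
λ₂ = -145.0966° + 118.8821° = -26.2145°.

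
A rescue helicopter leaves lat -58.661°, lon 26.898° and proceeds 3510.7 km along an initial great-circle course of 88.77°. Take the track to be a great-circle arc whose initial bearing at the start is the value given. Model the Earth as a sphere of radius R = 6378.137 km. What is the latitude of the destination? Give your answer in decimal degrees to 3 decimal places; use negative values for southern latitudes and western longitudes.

Central angle δ = d/R = 0.550427 rad.
Start latitude φ₁ = -1.023828 rad; initial bearing θ = 1.549329 rad.
Destination latitude: φ₂ = arcsin( sin φ₁ cos δ + cos φ₁ sin δ cos θ ) = arcsin(-0.722115) = -46.229°.
Δλ = atan2( sin θ sin δ cos φ₁ , cos δ − sin φ₁ sin φ₂ ) = atan2(0.271977, 0.235539) = 0.857071 rad = 49.107°.
λ₂ = 26.898° + 49.107° = 76.005°.

latitude -46.229°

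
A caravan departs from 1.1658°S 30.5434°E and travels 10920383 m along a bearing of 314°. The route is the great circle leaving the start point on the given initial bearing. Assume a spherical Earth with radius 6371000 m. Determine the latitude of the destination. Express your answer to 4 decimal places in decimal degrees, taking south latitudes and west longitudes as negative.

The arc subtends δ = 10920383/6371000 = 1.714077 rad at the centre.
Start latitude φ₁ = -0.020347 rad; initial bearing θ = 5.480334 rad.
Applying the spherical law of cosines for sides, sin φ₂ = sin φ₁ cos δ + cos φ₁ sin δ cos θ = 0.690303, so φ₂ = 43.6541°.
Δλ = atan2( sin θ sin δ cos φ₁ , cos δ − sin φ₁ sin φ₂ ) = atan2(-0.711821, -0.128746) = -1.749730 rad = -100.2522°.
λ₂ = 30.5434° + -100.2522° = -69.7088°.

latitude 43.6541°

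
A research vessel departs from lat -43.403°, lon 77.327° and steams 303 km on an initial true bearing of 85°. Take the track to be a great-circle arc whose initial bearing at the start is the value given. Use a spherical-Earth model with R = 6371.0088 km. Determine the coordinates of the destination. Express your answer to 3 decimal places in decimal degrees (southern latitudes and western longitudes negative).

The arc subtends δ = 303/6371.0088 = 0.047559 rad at the centre.
Converting: φ₁ = -0.757525 rad, θ = 1.483530 rad.
Destination latitude: φ₂ = arcsin( sin φ₁ cos δ + cos φ₁ sin δ cos θ ) = arcsin(-0.683338) = -43.105°.
For the longitude increment, Δλ = atan2( sin θ sin δ cos φ₁, cos δ − sin φ₁ sin φ₂ ) = atan2(0.034409, 0.529330) = 3.719°.
Hence λ₂ = 77.327° + 3.719° = 81.046°.

latitude -43.105°, longitude 81.046°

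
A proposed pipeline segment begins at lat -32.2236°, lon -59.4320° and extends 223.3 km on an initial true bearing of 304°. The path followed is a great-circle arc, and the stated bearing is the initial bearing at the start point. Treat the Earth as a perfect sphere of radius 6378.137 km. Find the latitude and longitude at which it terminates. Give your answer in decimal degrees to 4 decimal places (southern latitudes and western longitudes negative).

latitude -31.0870°, longitude -61.3739°

δ = 223.3/6378.137 = 0.035010 rad (2.0059°).
With φ₁ = -32.2236° = -0.562408 rad and θ = 304° = 5.305801 rad:
Applying the spherical law of cosines for sides, sin φ₂ = sin φ₁ cos δ + cos φ₁ sin δ cos θ = -0.516339, so φ₂ = -31.0870°.
For the longitude increment, Δλ = atan2( sin θ sin δ cos φ₁, cos δ − sin φ₁ sin φ₂ ) = atan2(-0.024549, 0.724062) = -1.9419°.
λ₂ = -59.4320° + -1.9419° = -61.3739°.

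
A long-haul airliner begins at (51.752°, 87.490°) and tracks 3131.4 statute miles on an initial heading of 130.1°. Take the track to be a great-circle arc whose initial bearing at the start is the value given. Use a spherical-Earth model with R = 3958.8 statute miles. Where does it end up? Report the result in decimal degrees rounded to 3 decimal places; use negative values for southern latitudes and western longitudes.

The arc subtends δ = 3131.4/3958.8 = 0.790997 rad at the centre.
Start latitude φ₁ = 0.903243 rad; initial bearing θ = 2.270673 rad.
sin φ₂ = sin φ₁ cos δ + cos φ₁ sin δ cos θ = (0.785339)(0.703137) + (0.619067)(0.711055)(-0.644124) = 0.268663
φ₂ = asin(0.268663) = 0.272005 rad = 15.585°.
Then Δλ = atan2(0.336711, 0.492145) = 0.600023 rad, from sin θ sin δ cos φ₁ over cos δ − sin φ₁ sin φ₂.
λ₂ = 87.490° + 34.379° = 121.869°.

latitude 15.585°, longitude 121.869°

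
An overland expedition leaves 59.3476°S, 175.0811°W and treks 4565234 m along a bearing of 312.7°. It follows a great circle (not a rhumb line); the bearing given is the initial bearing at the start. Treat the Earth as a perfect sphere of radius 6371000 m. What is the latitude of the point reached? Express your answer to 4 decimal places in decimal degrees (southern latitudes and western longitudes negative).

Central angle δ = d/R = 0.716565 rad.
With φ₁ = -59.3476° = -1.035811 rad and θ = 312.7° = 5.457645 rad:
sin φ₂ = sin φ₁ cos δ + cos φ₁ sin δ cos θ = (-0.860276)(0.754066) + (0.509828)(0.656798)(0.678160) = -0.421621
φ₂ = asin(-0.421621) = -0.435232 rad = -24.9369°.
For the longitude increment, Δλ = atan2( sin θ sin δ cos φ₁, cos δ − sin φ₁ sin φ₂ ) = atan2(-0.246089, 0.391356) = -32.1622°.
λ₂ = -175.0811° + -32.1622° = -207.2433°, normalized to (−180°, 180°] → 152.7567°.

latitude -24.9369°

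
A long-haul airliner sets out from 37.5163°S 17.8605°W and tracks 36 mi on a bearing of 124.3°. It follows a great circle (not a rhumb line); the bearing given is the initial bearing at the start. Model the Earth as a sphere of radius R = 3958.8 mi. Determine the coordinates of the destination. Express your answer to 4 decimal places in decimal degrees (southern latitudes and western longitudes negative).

Central angle δ = d/R = 0.009094 rad.
With φ₁ = -37.5163° = -0.654783 rad and θ = 124.3° = 2.169444 rad:
sin φ₂ = sin φ₁ cos δ + cos φ₁ sin δ cos θ = (-0.608987)(0.999959) + (0.793180)(0.009094)(-0.563526) = -0.613027
φ₂ = asin(-0.613027) = -0.659886 rad = -37.8087°.
Δλ = atan2( sin θ sin δ cos φ₁ , cos δ − sin φ₁ sin φ₂ ) = atan2(0.005958, 0.626633) = 0.009508 rad = 0.5448°.
λ₂ = -17.8605° + 0.5448° = -17.3157°.

latitude -37.8087°, longitude -17.3157°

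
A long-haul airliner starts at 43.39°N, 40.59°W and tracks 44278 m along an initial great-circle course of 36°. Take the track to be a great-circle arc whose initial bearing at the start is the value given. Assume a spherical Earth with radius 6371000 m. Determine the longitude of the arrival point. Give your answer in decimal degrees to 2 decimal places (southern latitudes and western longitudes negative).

longitude -40.27°

δ = 44278/6371000 = 0.006950 rad (0.3982°).
Start latitude φ₁ = 0.757298 rad; initial bearing θ = 0.628319 rad.
Applying the spherical law of cosines for sides, sin φ₂ = sin φ₁ cos δ + cos φ₁ sin δ cos θ = 0.691030, so φ₂ = 43.71°.
Then Δλ = atan2(0.002969, 0.525265) = 0.005652 rad, from sin θ sin δ cos φ₁ over cos δ − sin φ₁ sin φ₂.
λ₂ = λ₁ + Δλ = -40.27°.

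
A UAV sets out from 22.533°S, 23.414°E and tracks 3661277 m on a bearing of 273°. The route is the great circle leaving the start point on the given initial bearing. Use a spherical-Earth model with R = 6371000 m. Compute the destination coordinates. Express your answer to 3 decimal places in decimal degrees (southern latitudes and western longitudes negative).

latitude -17.180°, longitude -11.209°

The arc subtends δ = 3661277/6371000 = 0.574679 rad at the centre.
Converting: φ₁ = -0.393275 rad, θ = 4.764749 rad.
sin φ₂ = sin φ₁ cos δ + cos φ₁ sin δ cos θ = (-0.383215)(0.839367) + (0.923659)(0.543565)(0.052336) = -0.295382
φ₂ = asin(-0.295382) = -0.299856 rad = -17.180°.
Δλ = atan2( sin θ sin δ cos φ₁ , cos δ − sin φ₁ sin φ₂ ) = atan2(-0.501381, 0.726172) = -0.604283 rad = -34.623°.
λ₂ = 23.414° + -34.623° = -11.209°.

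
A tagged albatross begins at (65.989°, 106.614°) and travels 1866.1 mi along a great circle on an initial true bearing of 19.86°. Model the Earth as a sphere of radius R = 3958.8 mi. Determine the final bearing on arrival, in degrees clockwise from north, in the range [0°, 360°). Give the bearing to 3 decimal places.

Angular distance δ = d/R = 1866.1 / 3958.8 = 0.471380 rad.
Converting: φ₁ = 1.151725 rad, θ = 0.346622 rad.
sin φ₂ = sin φ₁ cos δ + cos φ₁ sin δ cos θ = (0.913467)(0.890942) + (0.406912)(0.454116)(0.940526) = 0.987642
φ₂ = asin(0.987642) = 1.413422 rad = 80.983°.
For the longitude increment, Δλ = atan2( sin θ sin δ cos φ₁, cos δ − sin φ₁ sin φ₂ ) = atan2(0.062776, -0.011237) = 100.148°.
λ₂ = 106.614° + 100.148° = 206.762°, normalized to (−180°, 180°] → -153.238°.
The forward bearing on arrival equals the back-azimuth from the destination plus 180°.
Back-azimuth from P₂ (80.983°, -153.238°) to P₁ (65.989°, 106.614°), with Δλ' = λ₁ − λ₂ = 259.852°: atan2( sin Δλ' cos φ₁ , cos φ₂ sin φ₁ − sin φ₂ cos φ₁ cos Δλ' ) = 298.111°.
Final bearing = (298.111° + 180°) mod 360° = 118.111°.

final bearing 118.111°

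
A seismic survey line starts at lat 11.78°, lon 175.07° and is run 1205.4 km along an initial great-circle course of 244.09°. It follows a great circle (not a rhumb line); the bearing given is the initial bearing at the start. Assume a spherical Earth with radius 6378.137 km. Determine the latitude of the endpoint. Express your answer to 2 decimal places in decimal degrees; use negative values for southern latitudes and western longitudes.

latitude 6.90°

Angular distance δ = d/R = 1205.4 / 6378.137 = 0.188989 rad.
Start latitude φ₁ = 0.205600 rad; initial bearing θ = 4.260174 rad.
Applying the spherical law of cosines for sides, sin φ₂ = sin φ₁ cos δ + cos φ₁ sin δ cos θ = 0.120158, so φ₂ = 6.90°.
For the longitude increment, Δλ = atan2( sin θ sin δ cos φ₁, cos δ − sin φ₁ sin φ₂ ) = atan2(-0.165423, 0.957664) = -9.80°.
λ₂ = 175.07° + -9.80° = 165.27°.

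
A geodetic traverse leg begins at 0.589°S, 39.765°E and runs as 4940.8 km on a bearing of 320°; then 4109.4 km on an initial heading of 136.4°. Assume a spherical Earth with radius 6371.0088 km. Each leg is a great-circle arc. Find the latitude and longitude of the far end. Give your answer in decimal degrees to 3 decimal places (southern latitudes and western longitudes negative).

latitude 3.048°, longitude 32.274°

Apply the spherical direct solution leg by leg, carrying full precision between legs.
Leg 1: from (-0.589°, 39.765°), δ = 4940.8/6371.0088 = 0.775513 rad, θ = 320° → φ = 31.933°, λ = 7.743°.
Leg 2: from (31.933°, 7.743°), δ = 4109.4/6371.0088 = 0.645016 rad, θ = 136.4° → φ = 3.048°, λ = 32.274°.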